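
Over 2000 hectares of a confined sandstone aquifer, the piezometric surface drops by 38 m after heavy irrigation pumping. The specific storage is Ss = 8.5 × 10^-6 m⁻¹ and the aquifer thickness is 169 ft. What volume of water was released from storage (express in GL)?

b = 169 ft = 51.51 m
S = Ss × b = 8.5 × 10^-6 m⁻¹ × 51.51 m = 4.378 × 10^-4
A = 2000 hectares = 2 × 10^7 m²
ΔV = S × A × Δh = 4.378 × 10^-4 × 2 × 10^7 m² × 38 m = 3.328 × 10^5 m³
ΔV = 3.328 × 10^5 m³ = 0.3328 GL

ΔV ≈ 0.333 GL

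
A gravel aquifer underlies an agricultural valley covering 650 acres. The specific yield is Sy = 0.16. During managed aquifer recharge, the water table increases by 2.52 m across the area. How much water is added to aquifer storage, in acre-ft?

A = 650 acres = 2.63 × 10^6 m²
ΔV = Sy × A × Δh = 0.16 × 2.63 × 10^6 m² × 2.52 m = 1.061 × 10^6 m³
ΔV = 1.061 × 10^6 m³ = 859.8 acre-ft

ΔV ≈ 860 acre-ft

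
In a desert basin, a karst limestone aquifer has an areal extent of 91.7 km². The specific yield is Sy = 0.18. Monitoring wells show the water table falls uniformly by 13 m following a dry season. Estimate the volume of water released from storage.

A = 91.7 km² = 9.17 × 10^7 m²
ΔV = Sy × A × Δh = 0.18 × 9.17 × 10^7 m² × 13 m = 2.146 × 10^8 m³

ΔV ≈ 2.15 × 10^8 m³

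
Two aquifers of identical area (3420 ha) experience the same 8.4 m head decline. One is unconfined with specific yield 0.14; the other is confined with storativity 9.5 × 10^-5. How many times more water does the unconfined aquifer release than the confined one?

ΔV_u / ΔV_c ≈ 1470

A = 3420 ha = 3.42 × 10^7 m²
Unconfined: ΔV_u = Sy × A × Δh = 0.14 × 3.42 × 10^7 × 8.4 = 4.022 × 10^7 m³
Confined: ΔV_c = S × A × Δh = 9.5 × 10^-5 × 3.42 × 10^7 × 8.4 = 27290 m³
Ratio = ΔV_u / ΔV_c = Sy / S = 0.14 / 9.5 × 10^-5 = 1474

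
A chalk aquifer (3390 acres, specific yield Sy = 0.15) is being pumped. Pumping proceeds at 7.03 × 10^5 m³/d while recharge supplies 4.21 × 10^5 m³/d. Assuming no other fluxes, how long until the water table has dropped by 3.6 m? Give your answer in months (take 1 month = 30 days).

A = 3390 acres = 1.372 × 10^7 m²
ΔV = Sy × A × Δh = 0.15 × 1.372 × 10^7 × 3.6 = 7.408 × 10^6 m³
Net withdrawal = 7.03 × 10^5 − 4.21 × 10^5 = 2.82 × 10^5 m³/d
t = ΔV / Q = 7.408 × 10^6 m³ / 2.82 × 10^5 m³/d = 26.27 d
t = 26.27 d ≈ 0.8757 months

t ≈ 0.876 months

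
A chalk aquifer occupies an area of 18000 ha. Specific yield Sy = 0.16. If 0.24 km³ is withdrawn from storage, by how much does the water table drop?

Δh ≈ 8.33 m

A = 18000 ha = 1.8 × 10^8 m²
ΔV = 0.24 km³ = 2.4 × 10^8 m³
Δh = ΔV / (Sy × A) = 2.4 × 10^8 m³ / (0.16 × 1.8 × 10^8 m²) = 8.333 m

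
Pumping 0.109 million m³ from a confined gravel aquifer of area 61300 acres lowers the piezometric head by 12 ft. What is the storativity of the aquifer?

S ≈ 1.2 × 10^-4

A = 61300 acres = 2.481 × 10^8 m²
Δh = 12 ft = 3.658 m
ΔV = 0.109 million m³ = 1.09 × 10^5 m³
S = ΔV / (A × Δh) = 1.09 × 10^5 m³ / (2.481 × 10^8 m² × 3.658 m) = 1.201 × 10^-4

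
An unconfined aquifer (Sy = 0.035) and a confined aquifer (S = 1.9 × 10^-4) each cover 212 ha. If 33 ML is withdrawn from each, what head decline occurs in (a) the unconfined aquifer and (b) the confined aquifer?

Δh_u ≈ 0.445 m; Δh_c ≈ 81.9 m

A = 212 ha = 2.12 × 10^6 m²
ΔV = 33 ML = 33000 m³
Unconfined: Δh_u = ΔV/(Sy·A) = 33000/(0.035 × 2.12 × 10^6) = 0.4447 m
Confined: Δh_c = ΔV/(S·A) = 33000/(1.9 × 10^-4 × 2.12 × 10^6) = 81.93 m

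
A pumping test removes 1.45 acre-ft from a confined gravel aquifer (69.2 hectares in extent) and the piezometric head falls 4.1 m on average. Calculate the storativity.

A = 69.2 hectares = 6.92 × 10^5 m²
ΔV = 1.45 acre-ft = 1789 m³
S = ΔV / (A × Δh) = 1789 m³ / (6.92 × 10^5 m² × 4.1 m) = 6.304 × 10^-4

S ≈ 6.3 × 10^-4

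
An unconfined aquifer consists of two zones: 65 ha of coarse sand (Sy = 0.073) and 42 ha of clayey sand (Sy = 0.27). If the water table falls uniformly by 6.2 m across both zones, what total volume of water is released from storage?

ΔV ≈ 9.97 × 10^5 m³

A₁ = 65 ha = 6.5 × 10^5 m²; A₂ = 42 ha = 4.2 × 10^5 m²
ΔV₁ = 0.073 × 6.5 × 10^5 × 6.2 = 2.942 × 10^5 m³
ΔV₂ = 0.27 × 4.2 × 10^5 × 6.2 = 7.031 × 10^5 m³
ΔV = ΔV₁ + ΔV₂ = 9.973 × 10^5 m³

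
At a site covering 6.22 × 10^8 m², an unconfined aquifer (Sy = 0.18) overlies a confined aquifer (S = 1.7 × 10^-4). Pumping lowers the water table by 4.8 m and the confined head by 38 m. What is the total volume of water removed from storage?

ΔV ≈ 5.41 × 10^8 m³

Unconfined: ΔV_u = Sy × A × Δh_u = 0.18 × 6.22 × 10^8 × 4.8 = 5.374 × 10^8 m³
Confined: ΔV_c = S × A × Δh_c = 1.7 × 10^-4 × 6.22 × 10^8 × 38 = 4.018 × 10^6 m³
Total ΔV = 5.374 × 10^8 + 4.018 × 10^6 = 5.414 × 10^8 m³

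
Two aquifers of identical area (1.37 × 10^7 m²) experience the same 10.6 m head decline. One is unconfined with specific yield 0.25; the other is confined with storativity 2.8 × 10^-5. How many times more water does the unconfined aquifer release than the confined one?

ΔV_u / ΔV_c ≈ 8930

Unconfined: ΔV_u = Sy × A × Δh = 0.25 × 1.37 × 10^7 × 10.6 = 3.631 × 10^7 m³
Confined: ΔV_c = S × A × Δh = 2.8 × 10^-5 × 1.37 × 10^7 × 10.6 = 4066 m³
Ratio = ΔV_u / ΔV_c = Sy / S = 0.25 / 2.8 × 10^-5 = 8929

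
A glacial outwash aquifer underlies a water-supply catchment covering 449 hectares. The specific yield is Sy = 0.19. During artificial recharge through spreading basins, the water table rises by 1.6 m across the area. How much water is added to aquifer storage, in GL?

A = 449 hectares = 4.49 × 10^6 m²
ΔV = Sy × A × Δh = 0.19 × 4.49 × 10^6 m² × 1.6 m = 1.365 × 10^6 m³
ΔV = 1.365 × 10^6 m³ = 1.365 GL

ΔV ≈ 1.36 GL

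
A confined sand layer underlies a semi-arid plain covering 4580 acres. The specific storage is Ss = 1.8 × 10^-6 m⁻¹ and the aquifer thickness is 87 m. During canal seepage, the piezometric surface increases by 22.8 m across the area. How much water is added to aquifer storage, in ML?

S = Ss × b = 1.8 × 10^-6 m⁻¹ × 87 m = 1.566 × 10^-4
A = 4580 acres = 1.853 × 10^7 m²
ΔV = S × A × Δh = 1.566 × 10^-4 × 1.853 × 10^7 m² × 22.8 m = 66180 m³
ΔV = 66180 m³ = 66.18 ML

ΔV ≈ 66.2 ML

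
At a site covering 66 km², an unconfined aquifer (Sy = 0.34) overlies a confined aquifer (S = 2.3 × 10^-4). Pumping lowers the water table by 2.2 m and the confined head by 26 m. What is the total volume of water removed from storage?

ΔV ≈ 4.98 × 10^7 m³

A = 66 km² = 6.6 × 10^7 m²
Unconfined: ΔV_u = Sy × A × Δh_u = 0.34 × 6.6 × 10^7 × 2.2 = 4.937 × 10^7 m³
Confined: ΔV_c = S × A × Δh_c = 2.3 × 10^-4 × 6.6 × 10^7 × 26 = 3.947 × 10^5 m³
Total ΔV = 4.937 × 10^7 + 3.947 × 10^5 = 4.976 × 10^7 m³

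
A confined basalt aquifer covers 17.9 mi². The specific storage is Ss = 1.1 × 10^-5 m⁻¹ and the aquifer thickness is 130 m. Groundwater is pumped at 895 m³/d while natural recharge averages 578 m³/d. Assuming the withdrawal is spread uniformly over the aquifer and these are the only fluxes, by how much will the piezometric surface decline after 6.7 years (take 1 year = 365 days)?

Δh ≈ 11.7 m

S = Ss × b = 1.1 × 10^-5 m⁻¹ × 130 m = 1.43 × 10^-3
A = 17.9 mi² = 4.636 × 10^7 m²
Net abstraction = 895 − 578 = 317 m³/d
t = 6.7 years = 2446 d
ΔV = Q × t = 317 m³/d × 2446 d = 7.752 × 10^5 m³
Δh = ΔV / (S × A) = 7.752 × 10^5 / (0.00143 × 4.636 × 10^7) = 11.69 m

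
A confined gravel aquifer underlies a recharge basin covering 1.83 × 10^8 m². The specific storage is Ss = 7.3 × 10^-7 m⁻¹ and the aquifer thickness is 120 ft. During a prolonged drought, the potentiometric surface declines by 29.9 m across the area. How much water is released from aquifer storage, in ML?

b = 120 ft = 36.58 m
S = Ss × b = 7.3 × 10^-7 m⁻¹ × 36.58 m = 2.67 × 10^-5
ΔV = S × A × Δh = 2.67 × 10^-5 × 1.83 × 10^8 m² × 29.9 m = 1.461 × 10^5 m³
ΔV = 1.461 × 10^5 m³ = 146.1 ML

ΔV ≈ 146 ML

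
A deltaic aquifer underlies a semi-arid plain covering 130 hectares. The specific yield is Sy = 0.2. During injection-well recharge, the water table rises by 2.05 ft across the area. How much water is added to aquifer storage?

A = 130 hectares = 1.3 × 10^6 m²
Δh = 2.05 ft = 0.6248 m
ΔV = Sy × A × Δh = 0.2 × 1.3 × 10^6 m² × 0.6248 m = 1.625 × 10^5 m³

ΔV ≈ 1.62 × 10^5 m³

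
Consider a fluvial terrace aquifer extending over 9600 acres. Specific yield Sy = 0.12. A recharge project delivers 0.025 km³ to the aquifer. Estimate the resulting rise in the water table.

Δh ≈ 5.36 m

A = 9600 acres = 3.885 × 10^7 m²
ΔV = 0.025 km³ = 2.5 × 10^7 m³
Δh = ΔV / (Sy × A) = 2.5 × 10^7 m³ / (0.12 × 3.885 × 10^7 m²) = 5.363 m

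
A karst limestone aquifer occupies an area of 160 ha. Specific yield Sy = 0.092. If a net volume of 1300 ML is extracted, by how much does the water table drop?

A = 160 ha = 1.6 × 10^6 m²
ΔV = 1300 ML = 1.3 × 10^6 m³
Δh = ΔV / (Sy × A) = 1.3 × 10^6 m³ / (0.092 × 1.6 × 10^6 m²) = 8.832 m

Δh ≈ 8.83 m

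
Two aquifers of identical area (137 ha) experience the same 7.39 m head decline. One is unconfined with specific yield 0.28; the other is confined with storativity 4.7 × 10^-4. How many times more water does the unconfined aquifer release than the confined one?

ΔV_u / ΔV_c ≈ 596

A = 137 ha = 1.37 × 10^6 m²
Unconfined: ΔV_u = Sy × A × Δh = 0.28 × 1.37 × 10^6 × 7.39 = 2.835 × 10^6 m³
Confined: ΔV_c = S × A × Δh = 4.7 × 10^-4 × 1.37 × 10^6 × 7.39 = 4758 m³
Ratio = ΔV_u / ΔV_c = Sy / S = 0.28 / 4.7 × 10^-4 = 595.7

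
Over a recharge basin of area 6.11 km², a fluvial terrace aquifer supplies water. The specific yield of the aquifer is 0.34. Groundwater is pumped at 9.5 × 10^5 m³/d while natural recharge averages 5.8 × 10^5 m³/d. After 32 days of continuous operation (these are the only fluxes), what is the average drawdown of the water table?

A = 6.11 km² = 6.11 × 10^6 m²
Net abstraction = 9.5 × 10^5 − 5.8 × 10^5 = 3.7 × 10^5 m³/d
ΔV = Q × t = 3.7 × 10^5 m³/d × 32 d = 1.184 × 10^7 m³
Δh = ΔV / (Sy × A) = 1.184 × 10^7 / (0.34 × 6.11 × 10^6) = 5.699 m

Δh ≈ 5.7 m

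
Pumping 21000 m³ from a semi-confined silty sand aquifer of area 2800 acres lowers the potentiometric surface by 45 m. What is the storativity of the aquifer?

A = 2800 acres = 1.133 × 10^7 m²
S = ΔV / (A × Δh) = 21000 m³ / (1.133 × 10^7 m² × 45 m) = 4.118 × 10^-5

S ≈ 4.1 × 10^-5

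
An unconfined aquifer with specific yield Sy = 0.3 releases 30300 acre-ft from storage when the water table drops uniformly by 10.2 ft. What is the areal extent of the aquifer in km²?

A ≈ 40.1 km²

Δh = 10.2 ft = 3.109 m
ΔV = 30300 acre-ft = 3.737 × 10^7 m³
A = ΔV / (Sy × Δh) = 3.737 × 10^7 / (0.3 × 3.109) = 4.007 × 10^7 m²
A = 4.007 × 10^7 m² = 40.07 km²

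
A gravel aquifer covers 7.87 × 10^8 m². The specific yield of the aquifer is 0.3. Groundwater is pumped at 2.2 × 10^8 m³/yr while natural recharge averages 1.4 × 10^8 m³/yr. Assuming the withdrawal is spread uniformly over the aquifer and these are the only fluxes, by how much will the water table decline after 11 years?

Net abstraction = 2.2 × 10^8 − 1.4 × 10^8 = 8 × 10^7 m³/yr
Q_net = 8 × 10^7 m³/yr = 2.192 × 10^5 m³/d
t = 11 years = 4015 d
ΔV = Q × t = 2.192 × 10^5 m³/d × 4015 d = 8.8 × 10^8 m³
Δh = ΔV / (Sy × A) = 8.8 × 10^8 / (0.3 × 7.87 × 10^8) = 3.727 m

Δh ≈ 3.73 m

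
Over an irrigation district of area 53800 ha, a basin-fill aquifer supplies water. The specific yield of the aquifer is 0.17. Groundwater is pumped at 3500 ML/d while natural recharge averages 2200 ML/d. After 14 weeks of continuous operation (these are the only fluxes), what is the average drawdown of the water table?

Δh ≈ 1.39 m

A = 53800 ha = 5.38 × 10^8 m²
Net abstraction = 3500 − 2200 = 1300 ML/d
Q_net = 1300 ML/d = 1.3 × 10^6 m³/d
t = 14 weeks = 98 d
ΔV = Q × t = 1.3 × 10^6 m³/d × 98 d = 1.274 × 10^8 m³
Δh = ΔV / (Sy × A) = 1.274 × 10^8 / (0.17 × 5.38 × 10^8) = 1.393 m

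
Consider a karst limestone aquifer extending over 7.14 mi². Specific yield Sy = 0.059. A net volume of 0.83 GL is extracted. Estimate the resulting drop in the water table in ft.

Δh ≈ 2.5 ft

A = 7.14 mi² = 1.849 × 10^7 m²
ΔV = 0.83 GL = 8.3 × 10^5 m³
Δh = ΔV / (Sy × A) = 8.3 × 10^5 m³ / (0.059 × 1.849 × 10^7 m²) = 0.7607 m
Δh = 0.7607 m = 2.496 ft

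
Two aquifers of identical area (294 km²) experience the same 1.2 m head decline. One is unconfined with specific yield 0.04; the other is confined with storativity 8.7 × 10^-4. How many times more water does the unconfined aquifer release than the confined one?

A = 294 km² = 2.94 × 10^8 m²
Unconfined: ΔV_u = Sy × A × Δh = 0.04 × 2.94 × 10^8 × 1.2 = 1.411 × 10^7 m³
Confined: ΔV_c = S × A × Δh = 8.7 × 10^-4 × 2.94 × 10^8 × 1.2 = 3.069 × 10^5 m³
Ratio = ΔV_u / ΔV_c = Sy / S = 0.04 / 8.7 × 10^-4 = 45.98

ΔV_u / ΔV_c ≈ 46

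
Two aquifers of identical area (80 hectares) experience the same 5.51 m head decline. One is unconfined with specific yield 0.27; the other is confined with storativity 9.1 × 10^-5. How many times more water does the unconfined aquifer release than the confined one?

A = 80 hectares = 8 × 10^5 m²
Unconfined: ΔV_u = Sy × A × Δh = 0.27 × 8 × 10^5 × 5.51 = 1.19 × 10^6 m³
Confined: ΔV_c = S × A × Δh = 9.1 × 10^-5 × 8 × 10^5 × 5.51 = 401.1 m³
Ratio = ΔV_u / ΔV_c = Sy / S = 0.27 / 9.1 × 10^-5 = 2967

ΔV_u / ΔV_c ≈ 2970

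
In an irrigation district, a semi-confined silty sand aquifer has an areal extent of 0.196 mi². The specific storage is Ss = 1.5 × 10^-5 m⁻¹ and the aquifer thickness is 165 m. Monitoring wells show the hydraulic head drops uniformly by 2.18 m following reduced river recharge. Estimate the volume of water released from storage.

S = Ss × b = 1.5 × 10^-5 m⁻¹ × 165 m = 2.475 × 10^-3
A = 0.196 mi² = 5.076 × 10^5 m²
ΔV = S × A × Δh = 0.002475 × 5.076 × 10^5 m² × 2.18 m = 2739 m³

ΔV ≈ 2740 m³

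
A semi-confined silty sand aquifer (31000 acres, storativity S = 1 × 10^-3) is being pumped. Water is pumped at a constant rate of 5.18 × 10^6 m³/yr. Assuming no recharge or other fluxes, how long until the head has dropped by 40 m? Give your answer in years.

A = 31000 acres = 1.255 × 10^8 m²
ΔV = S × A × Δh = 0.001 × 1.255 × 10^8 × 40 = 5.018 × 10^6 m³
Q = 5.18 × 10^6 m³/yr = 14190 m³/d
t = ΔV / Q = 5.018 × 10^6 m³ / 14190 m³/d = 353.6 d
t = 353.6 d ≈ 0.9687 years

t ≈ 0.969 years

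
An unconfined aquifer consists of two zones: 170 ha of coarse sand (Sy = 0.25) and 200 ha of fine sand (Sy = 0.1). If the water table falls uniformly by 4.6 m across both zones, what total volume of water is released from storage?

A₁ = 170 ha = 1.7 × 10^6 m²; A₂ = 200 ha = 2 × 10^6 m²
ΔV₁ = 0.25 × 1.7 × 10^6 × 4.6 = 1.955 × 10^6 m³
ΔV₂ = 0.1 × 2 × 10^6 × 4.6 = 9.2 × 10^5 m³
ΔV = ΔV₁ + ΔV₂ = 2.875 × 10^6 m³

ΔV ≈ 2.87 × 10^6 m³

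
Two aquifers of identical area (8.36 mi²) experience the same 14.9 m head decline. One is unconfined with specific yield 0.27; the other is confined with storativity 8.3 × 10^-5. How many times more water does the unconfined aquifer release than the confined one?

A = 8.36 mi² = 2.165 × 10^7 m²
Unconfined: ΔV_u = Sy × A × Δh = 0.27 × 2.165 × 10^7 × 14.9 = 8.711 × 10^7 m³
Confined: ΔV_c = S × A × Δh = 8.3 × 10^-5 × 2.165 × 10^7 × 14.9 = 26780 m³
Ratio = ΔV_u / ΔV_c = Sy / S = 0.27 / 8.3 × 10^-5 = 3253

ΔV_u / ΔV_c ≈ 3250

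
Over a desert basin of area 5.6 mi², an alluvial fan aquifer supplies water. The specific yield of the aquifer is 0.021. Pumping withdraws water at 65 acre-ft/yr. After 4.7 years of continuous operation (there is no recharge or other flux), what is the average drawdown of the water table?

A = 5.6 mi² = 1.45 × 10^7 m²
Q = 65 acre-ft/yr = 219.7 m³/d
t = 4.7 years = 1716 d
ΔV = Q × t = 219.7 m³/d × 1716 d = 3.768 × 10^5 m³
Δh = ΔV / (Sy × A) = 3.768 × 10^5 / (0.021 × 1.45 × 10^7) = 1.237 m

Δh ≈ 1.24 m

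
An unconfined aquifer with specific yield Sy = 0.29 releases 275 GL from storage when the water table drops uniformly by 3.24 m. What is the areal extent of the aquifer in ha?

A ≈ 29300 ha

ΔV = 275 GL = 2.75 × 10^8 m³
A = ΔV / (Sy × Δh) = 2.75 × 10^8 / (0.29 × 3.24) = 2.927 × 10^8 m²
A = 2.927 × 10^8 m² = 29270 ha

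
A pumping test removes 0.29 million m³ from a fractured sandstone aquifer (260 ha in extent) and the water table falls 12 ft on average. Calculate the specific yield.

A = 260 ha = 2.6 × 10^6 m²
Δh = 12 ft = 3.658 m
ΔV = 0.29 million m³ = 2.9 × 10^5 m³
Sy = ΔV / (A × Δh) = 2.9 × 10^5 m³ / (2.6 × 10^6 m² × 3.658 m) = 0.03049

Sy ≈ 0.03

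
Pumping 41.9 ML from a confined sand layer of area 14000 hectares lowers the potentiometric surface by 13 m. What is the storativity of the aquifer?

A = 14000 hectares = 1.4 × 10^8 m²
ΔV = 41.9 ML = 41900 m³
S = ΔV / (A × Δh) = 41900 m³ / (1.4 × 10^8 m² × 13 m) = 2.302 × 10^-5

S ≈ 2.3 × 10^-5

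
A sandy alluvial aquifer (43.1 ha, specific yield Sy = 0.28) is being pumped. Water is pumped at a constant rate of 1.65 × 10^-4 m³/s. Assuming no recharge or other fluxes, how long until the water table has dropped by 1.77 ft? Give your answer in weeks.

t ≈ 652 weeks

A = 43.1 ha = 4.31 × 10^5 m²
Δh = 1.77 ft = 0.5395 m
ΔV = Sy × A × Δh = 0.28 × 4.31 × 10^5 × 0.5395 = 65110 m³
Q = 1.65 × 10^-4 m³/s = 14.26 m³/d
t = ΔV / Q = 65110 m³ / 14.26 m³/d = 4567 d
t = 4567 d ≈ 652.4 weeks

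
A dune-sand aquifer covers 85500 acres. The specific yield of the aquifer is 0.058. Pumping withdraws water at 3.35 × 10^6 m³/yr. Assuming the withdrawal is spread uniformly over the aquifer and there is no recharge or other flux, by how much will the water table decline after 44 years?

Δh ≈ 7.34 m

A = 85500 acres = 3.46 × 10^8 m²
Q = 3.35 × 10^6 m³/yr = 9178 m³/d
t = 44 years = 16060 d
ΔV = Q × t = 9178 m³/d × 16060 d = 1.474 × 10^8 m³
Δh = ΔV / (Sy × A) = 1.474 × 10^8 / (0.058 × 3.46 × 10^8) = 7.345 m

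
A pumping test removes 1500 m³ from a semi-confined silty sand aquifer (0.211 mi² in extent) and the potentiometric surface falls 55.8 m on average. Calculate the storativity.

A = 0.211 mi² = 5.465 × 10^5 m²
S = ΔV / (A × Δh) = 1500 m³ / (5.465 × 10^5 m² × 55.8 m) = 4.919 × 10^-5

S ≈ 4.9 × 10^-5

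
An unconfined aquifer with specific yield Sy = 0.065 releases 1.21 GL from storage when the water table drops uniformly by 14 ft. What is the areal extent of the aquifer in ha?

Δh = 14 ft = 4.267 m
ΔV = 1.21 GL = 1.21 × 10^6 m³
A = ΔV / (Sy × Δh) = 1.21 × 10^6 / (0.065 × 4.267) = 4.362 × 10^6 m²
A = 4.362 × 10^6 m² = 436.2 ha

A ≈ 436 ha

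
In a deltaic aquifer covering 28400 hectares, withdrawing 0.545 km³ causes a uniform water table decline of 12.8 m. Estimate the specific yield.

Sy ≈ 0.15

A = 28400 hectares = 2.84 × 10^8 m²
ΔV = 0.545 km³ = 5.45 × 10^8 m³
Sy = ΔV / (A × Δh) = 5.45 × 10^8 m³ / (2.84 × 10^8 m² × 12.8 m) = 0.1499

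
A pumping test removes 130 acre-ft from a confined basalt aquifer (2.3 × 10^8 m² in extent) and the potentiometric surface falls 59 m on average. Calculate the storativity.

ΔV = 130 acre-ft = 1.604 × 10^5 m³
S = ΔV / (A × Δh) = 1.604 × 10^5 m³ / (2.3 × 10^8 m² × 59 m) = 1.182 × 10^-5

S ≈ 1.2 × 10^-5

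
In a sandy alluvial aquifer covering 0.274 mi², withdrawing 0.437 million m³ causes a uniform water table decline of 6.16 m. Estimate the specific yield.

Sy ≈ 0.1

A = 0.274 mi² = 7.097 × 10^5 m²
ΔV = 0.437 million m³ = 4.37 × 10^5 m³
Sy = ΔV / (A × Δh) = 4.37 × 10^5 m³ / (7.097 × 10^5 m² × 6.16 m) = 0.09997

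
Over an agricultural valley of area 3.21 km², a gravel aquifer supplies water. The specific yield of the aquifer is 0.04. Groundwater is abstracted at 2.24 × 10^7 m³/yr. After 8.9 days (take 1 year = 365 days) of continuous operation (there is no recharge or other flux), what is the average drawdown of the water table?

A = 3.21 km² = 3.21 × 10^6 m²
Q = 2.24 × 10^7 m³/yr = 61370 m³/d
ΔV = Q × t = 61370 m³/d × 8.9 d = 5.462 × 10^5 m³
Δh = ΔV / (Sy × A) = 5.462 × 10^5 / (0.04 × 3.21 × 10^6) = 4.254 m

Δh ≈ 4.25 m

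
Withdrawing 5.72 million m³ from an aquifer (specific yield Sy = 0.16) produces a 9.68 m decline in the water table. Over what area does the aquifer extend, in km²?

A ≈ 3.69 km²

ΔV = 5.72 million m³ = 5.72 × 10^6 m³
A = ΔV / (Sy × Δh) = 5.72 × 10^6 / (0.16 × 9.68) = 3.693 × 10^6 m²
A = 3.693 × 10^6 m² = 3.693 km²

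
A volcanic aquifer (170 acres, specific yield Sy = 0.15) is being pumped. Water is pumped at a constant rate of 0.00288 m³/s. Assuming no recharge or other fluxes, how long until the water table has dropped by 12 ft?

t ≈ 1520 days

A = 170 acres = 6.88 × 10^5 m²
Δh = 12 ft = 3.658 m
ΔV = Sy × A × Δh = 0.15 × 6.88 × 10^5 × 3.658 = 3.774 × 10^5 m³
Q = 0.00288 m³/s = 248.8 m³/d
t = ΔV / Q = 3.774 × 10^5 m³ / 248.8 m³/d = 1517 d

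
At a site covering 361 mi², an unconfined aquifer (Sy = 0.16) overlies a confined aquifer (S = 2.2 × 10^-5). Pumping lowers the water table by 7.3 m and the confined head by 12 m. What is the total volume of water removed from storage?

A = 361 mi² = 9.35 × 10^8 m²
Unconfined: ΔV_u = Sy × A × Δh_u = 0.16 × 9.35 × 10^8 × 7.3 = 1.092 × 10^9 m³
Confined: ΔV_c = S × A × Δh_c = 2.2 × 10^-5 × 9.35 × 10^8 × 12 = 2.468 × 10^5 m³
Total ΔV = 1.092 × 10^9 + 2.468 × 10^5 = 1.092 × 10^9 m³

ΔV ≈ 1.09 × 10^9 m³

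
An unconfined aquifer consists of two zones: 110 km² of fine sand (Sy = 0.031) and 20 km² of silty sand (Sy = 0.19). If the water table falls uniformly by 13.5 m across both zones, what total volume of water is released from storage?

ΔV ≈ 9.73 × 10^7 m³

A₁ = 110 km² = 1.1 × 10^8 m²; A₂ = 20 km² = 2 × 10^7 m²
ΔV₁ = 0.031 × 1.1 × 10^8 × 13.5 = 4.604 × 10^7 m³
ΔV₂ = 0.19 × 2 × 10^7 × 13.5 = 5.13 × 10^7 m³
ΔV = ΔV₁ + ΔV₂ = 9.733 × 10^7 m³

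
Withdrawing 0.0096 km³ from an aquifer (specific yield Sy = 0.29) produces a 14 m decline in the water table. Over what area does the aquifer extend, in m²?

ΔV = 0.0096 km³ = 9.6 × 10^6 m³
A = ΔV / (Sy × Δh) = 9.6 × 10^6 / (0.29 × 14) = 2.365 × 10^6 m²

A ≈ 2.36 × 10^6 m²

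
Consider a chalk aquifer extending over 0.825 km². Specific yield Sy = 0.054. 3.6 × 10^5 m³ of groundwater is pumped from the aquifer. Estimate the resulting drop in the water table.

A = 0.825 km² = 8.25 × 10^5 m²
Δh = ΔV / (Sy × A) = 3.6 × 10^5 m³ / (0.054 × 8.25 × 10^5 m²) = 8.081 m

Δh ≈ 8.08 m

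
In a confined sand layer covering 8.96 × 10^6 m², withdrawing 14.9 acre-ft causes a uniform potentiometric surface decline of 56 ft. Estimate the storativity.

Δh = 56 ft = 17.07 m
ΔV = 14.9 acre-ft = 18380 m³
S = ΔV / (A × Δh) = 18380 m³ / (8.96 × 10^6 m² × 17.07 m) = 1.202 × 10^-4

S ≈ 1.2 × 10^-4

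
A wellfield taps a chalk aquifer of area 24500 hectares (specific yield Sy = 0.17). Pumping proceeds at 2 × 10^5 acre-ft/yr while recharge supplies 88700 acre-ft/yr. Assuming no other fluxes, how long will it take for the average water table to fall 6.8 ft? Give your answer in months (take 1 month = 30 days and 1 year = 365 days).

t ≈ 7.65 months

A = 24500 hectares = 2.45 × 10^8 m²
Δh = 6.8 ft = 2.073 m
ΔV = Sy × A × Δh = 0.17 × 2.45 × 10^8 × 2.073 = 8.633 × 10^7 m³
Net withdrawal = 2 × 10^5 − 88700 = 1.113 × 10^5 acre-ft/yr = 3.761 × 10^5 m³/d
t = ΔV / Q = 8.633 × 10^7 m³ / 3.761 × 10^5 m³/d = 229.5 d
t = 229.5 d ≈ 7.65 months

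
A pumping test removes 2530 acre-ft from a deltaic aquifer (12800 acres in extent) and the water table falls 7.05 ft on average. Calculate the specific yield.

A = 12800 acres = 5.18 × 10^7 m²
Δh = 7.05 ft = 2.149 m
ΔV = 2530 acre-ft = 3.121 × 10^6 m³
Sy = ΔV / (A × Δh) = 3.121 × 10^6 m³ / (5.18 × 10^7 m² × 2.149 m) = 0.02804

Sy ≈ 0.028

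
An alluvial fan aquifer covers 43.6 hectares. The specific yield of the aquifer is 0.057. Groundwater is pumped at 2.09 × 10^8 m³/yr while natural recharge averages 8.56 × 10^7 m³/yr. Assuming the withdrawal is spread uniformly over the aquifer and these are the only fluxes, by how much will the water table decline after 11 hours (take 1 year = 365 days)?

A = 43.6 hectares = 4.36 × 10^5 m²
Net abstraction = 2.09 × 10^8 − 8.56 × 10^7 = 1.234 × 10^8 m³/yr
Q_net = 1.234 × 10^8 m³/yr = 3.381 × 10^5 m³/d
t = 11 hours = 0.4583 d
ΔV = Q × t = 3.381 × 10^5 m³/d × 0.4583 d = 1.55 × 10^5 m³
Δh = ΔV / (Sy × A) = 1.55 × 10^5 / (0.057 × 4.36 × 10^5) = 6.235 m

Δh ≈ 6.24 m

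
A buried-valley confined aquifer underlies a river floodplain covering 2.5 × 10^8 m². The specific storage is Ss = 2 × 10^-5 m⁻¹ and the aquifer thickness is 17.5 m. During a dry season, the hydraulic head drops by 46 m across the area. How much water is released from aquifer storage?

S = Ss × b = 2 × 10^-5 m⁻¹ × 17.5 m = 3.5 × 10^-4
ΔV = S × A × Δh = 3.5 × 10^-4 × 2.5 × 10^8 m² × 46 m = 4.025 × 10^6 m³

ΔV ≈ 4.03 × 10^6 m³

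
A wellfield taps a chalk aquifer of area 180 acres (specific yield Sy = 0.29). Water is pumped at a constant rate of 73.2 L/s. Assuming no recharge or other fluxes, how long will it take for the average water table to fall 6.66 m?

A = 180 acres = 7.284 × 10^5 m²
ΔV = Sy × A × Δh = 0.29 × 7.284 × 10^5 × 6.66 = 1.407 × 10^6 m³
Q = 73.2 L/s = 6324 m³/d
t = ΔV / Q = 1.407 × 10^6 m³ / 6324 m³/d = 222.5 d

t ≈ 222 days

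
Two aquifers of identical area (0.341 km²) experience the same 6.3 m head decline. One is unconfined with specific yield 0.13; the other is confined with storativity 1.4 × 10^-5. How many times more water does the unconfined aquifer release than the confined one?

A = 0.341 km² = 3.41 × 10^5 m²
Unconfined: ΔV_u = Sy × A × Δh = 0.13 × 3.41 × 10^5 × 6.3 = 2.793 × 10^5 m³
Confined: ΔV_c = S × A × Δh = 1.4 × 10^-5 × 3.41 × 10^5 × 6.3 = 30.08 m³
Ratio = ΔV_u / ΔV_c = Sy / S = 0.13 / 1.4 × 10^-5 = 9286

ΔV_u / ΔV_c ≈ 9290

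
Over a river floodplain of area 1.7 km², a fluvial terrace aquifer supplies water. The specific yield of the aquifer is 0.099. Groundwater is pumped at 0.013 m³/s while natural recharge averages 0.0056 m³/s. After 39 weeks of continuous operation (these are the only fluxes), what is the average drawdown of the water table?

A = 1.7 km² = 1.7 × 10^6 m²
Net abstraction = 0.013 − 0.0056 = 0.0074 m³/s
Q_net = 0.0074 m³/s = 639.4 m³/d
t = 39 weeks = 273 d
ΔV = Q × t = 639.4 m³/d × 273 d = 1.745 × 10^5 m³
Δh = ΔV / (Sy × A) = 1.745 × 10^5 / (0.099 × 1.7 × 10^6) = 1.037 m

Δh ≈ 1.04 m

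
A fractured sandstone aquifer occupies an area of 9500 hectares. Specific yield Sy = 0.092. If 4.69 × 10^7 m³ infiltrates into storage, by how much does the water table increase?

Δh ≈ 5.37 m

A = 9500 hectares = 9.5 × 10^7 m²
Δh = ΔV / (Sy × A) = 4.69 × 10^7 m³ / (0.092 × 9.5 × 10^7 m²) = 5.366 m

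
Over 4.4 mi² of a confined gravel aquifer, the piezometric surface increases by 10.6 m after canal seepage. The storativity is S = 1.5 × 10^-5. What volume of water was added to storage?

ΔV ≈ 1810 m³

A = 4.4 mi² = 1.14 × 10^7 m²
ΔV = S × A × Δh = 1.5 × 10^-5 × 1.14 × 10^7 m² × 10.6 m = 1812 m³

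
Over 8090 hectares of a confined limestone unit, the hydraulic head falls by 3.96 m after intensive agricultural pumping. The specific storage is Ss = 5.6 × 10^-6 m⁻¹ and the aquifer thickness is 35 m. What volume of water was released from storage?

ΔV ≈ 62800 m³

S = Ss × b = 5.6 × 10^-6 m⁻¹ × 35 m = 1.96 × 10^-4
A = 8090 hectares = 8.09 × 10^7 m²
ΔV = S × A × Δh = 1.96 × 10^-4 × 8.09 × 10^7 m² × 3.96 m = 62790 m³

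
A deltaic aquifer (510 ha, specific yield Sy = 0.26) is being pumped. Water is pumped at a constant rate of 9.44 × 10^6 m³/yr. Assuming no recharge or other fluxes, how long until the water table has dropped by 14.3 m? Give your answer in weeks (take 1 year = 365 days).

A = 510 ha = 5.1 × 10^6 m²
ΔV = Sy × A × Δh = 0.26 × 5.1 × 10^6 × 14.3 = 1.896 × 10^7 m³
Q = 9.44 × 10^6 m³/yr = 25860 m³/d
t = ΔV / Q = 1.896 × 10^7 m³ / 25860 m³/d = 733.2 d
t = 733.2 d ≈ 104.7 weeks

t ≈ 105 weeks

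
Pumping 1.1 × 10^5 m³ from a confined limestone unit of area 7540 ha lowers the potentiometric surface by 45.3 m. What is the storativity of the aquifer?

A = 7540 ha = 7.54 × 10^7 m²
S = ΔV / (A × Δh) = 1.1 × 10^5 m³ / (7.54 × 10^7 m² × 45.3 m) = 3.22 × 10^-5

S ≈ 3.2 × 10^-5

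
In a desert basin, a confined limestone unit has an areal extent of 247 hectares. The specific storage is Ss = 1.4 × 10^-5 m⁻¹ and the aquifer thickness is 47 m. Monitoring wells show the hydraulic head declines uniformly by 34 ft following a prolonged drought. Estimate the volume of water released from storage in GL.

ΔV ≈ 0.0168 GL

S = Ss × b = 1.4 × 10^-5 m⁻¹ × 47 m = 6.58 × 10^-4
A = 247 hectares = 2.47 × 10^6 m²
Δh = 34 ft = 10.36 m
ΔV = S × A × Δh = 6.58 × 10^-4 × 2.47 × 10^6 m² × 10.36 m = 16840 m³
ΔV = 16840 m³ = 0.01684 GL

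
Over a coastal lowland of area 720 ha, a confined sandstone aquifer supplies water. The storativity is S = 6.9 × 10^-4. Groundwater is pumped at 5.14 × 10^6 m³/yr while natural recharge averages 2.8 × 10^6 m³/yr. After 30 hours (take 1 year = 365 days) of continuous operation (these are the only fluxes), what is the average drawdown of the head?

A = 720 ha = 7.2 × 10^6 m²
Net abstraction = 5.14 × 10^6 − 2.8 × 10^6 = 2.34 × 10^6 m³/yr
Q_net = 2.34 × 10^6 m³/yr = 6411 m³/d
t = 30 hours = 1.25 d
ΔV = Q × t = 6411 m³/d × 1.25 d = 8014 m³
Δh = ΔV / (S × A) = 8014 / (6.9 × 10^-4 × 7.2 × 10^6) = 1.613 m

Δh ≈ 1.61 m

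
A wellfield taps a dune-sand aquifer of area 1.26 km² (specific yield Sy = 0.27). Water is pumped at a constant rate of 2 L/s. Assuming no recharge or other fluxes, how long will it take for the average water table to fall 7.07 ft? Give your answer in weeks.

A = 1.26 km² = 1.26 × 10^6 m²
Δh = 7.07 ft = 2.155 m
ΔV = Sy × A × Δh = 0.27 × 1.26 × 10^6 × 2.155 = 7.331 × 10^5 m³
Q = 2 L/s = 172.8 m³/d
t = ΔV / Q = 7.331 × 10^5 m³ / 172.8 m³/d = 4243 d
t = 4243 d ≈ 606.1 weeks

t ≈ 606 weeks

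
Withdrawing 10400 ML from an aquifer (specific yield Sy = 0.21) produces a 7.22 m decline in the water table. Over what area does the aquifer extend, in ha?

ΔV = 10400 ML = 1.04 × 10^7 m³
A = ΔV / (Sy × Δh) = 1.04 × 10^7 / (0.21 × 7.22) = 6.859 × 10^6 m²
A = 6.859 × 10^6 m² = 685.9 ha

A ≈ 686 ha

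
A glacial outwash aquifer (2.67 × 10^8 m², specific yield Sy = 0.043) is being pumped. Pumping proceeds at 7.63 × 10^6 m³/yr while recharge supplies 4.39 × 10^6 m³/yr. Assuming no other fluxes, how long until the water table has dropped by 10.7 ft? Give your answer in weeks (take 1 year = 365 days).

Δh = 10.7 ft = 3.261 m
ΔV = Sy × A × Δh = 0.043 × 2.67 × 10^8 × 3.261 = 3.744 × 10^7 m³
Net withdrawal = 7.63 × 10^6 − 4.39 × 10^6 = 3.24 × 10^6 m³/yr = 8877 m³/d
t = ΔV / Q = 3.744 × 10^7 m³ / 8877 m³/d = 4218 d
t = 4218 d ≈ 602.6 weeks

t ≈ 603 weeks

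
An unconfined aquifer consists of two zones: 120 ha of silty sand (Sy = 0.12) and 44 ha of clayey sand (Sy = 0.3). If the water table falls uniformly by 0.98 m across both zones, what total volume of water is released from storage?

ΔV ≈ 2.7 × 10^5 m³

A₁ = 120 ha = 1.2 × 10^6 m²; A₂ = 44 ha = 4.4 × 10^5 m²
ΔV₁ = 0.12 × 1.2 × 10^6 × 0.98 = 1.411 × 10^5 m³
ΔV₂ = 0.3 × 4.4 × 10^5 × 0.98 = 1.294 × 10^5 m³
ΔV = ΔV₁ + ΔV₂ = 2.705 × 10^5 m³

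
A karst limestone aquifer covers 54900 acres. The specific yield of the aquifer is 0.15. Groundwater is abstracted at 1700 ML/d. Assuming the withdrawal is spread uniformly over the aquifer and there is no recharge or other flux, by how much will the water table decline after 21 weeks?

Δh ≈ 7.5 m

A = 54900 acres = 2.222 × 10^8 m²
Q = 1700 ML/d = 1.7 × 10^6 m³/d
t = 21 weeks = 147 d
ΔV = Q × t = 1.7 × 10^6 m³/d × 147 d = 2.499 × 10^8 m³
Δh = ΔV / (Sy × A) = 2.499 × 10^8 / (0.15 × 2.222 × 10^8) = 7.499 m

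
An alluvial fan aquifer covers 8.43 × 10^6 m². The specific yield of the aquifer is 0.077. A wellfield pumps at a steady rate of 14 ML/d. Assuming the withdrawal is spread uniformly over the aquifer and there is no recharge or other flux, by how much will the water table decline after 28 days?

Q = 14 ML/d = 14000 m³/d
ΔV = Q × t = 14000 m³/d × 28 d = 3.92 × 10^5 m³
Δh = ΔV / (Sy × A) = 3.92 × 10^5 / (0.077 × 8.43 × 10^6) = 0.6039 m

Δh ≈ 0.604 m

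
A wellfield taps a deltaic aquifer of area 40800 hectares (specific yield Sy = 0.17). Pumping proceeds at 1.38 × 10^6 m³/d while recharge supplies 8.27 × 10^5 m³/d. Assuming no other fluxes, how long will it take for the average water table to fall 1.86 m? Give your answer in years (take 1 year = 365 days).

t ≈ 0.639 years

A = 40800 hectares = 4.08 × 10^8 m²
ΔV = Sy × A × Δh = 0.17 × 4.08 × 10^8 × 1.86 = 1.29 × 10^8 m³
Net withdrawal = 1.38 × 10^6 − 8.27 × 10^5 = 5.53 × 10^5 m³/d
t = ΔV / Q = 1.29 × 10^8 m³ / 5.53 × 10^5 m³/d = 233.3 d
t = 233.3 d ≈ 0.6392 years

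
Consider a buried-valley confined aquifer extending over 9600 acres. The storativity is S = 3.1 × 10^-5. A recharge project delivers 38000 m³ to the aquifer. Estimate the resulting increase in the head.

Δh ≈ 31.6 m

A = 9600 acres = 3.885 × 10^7 m²
Δh = ΔV / (S × A) = 38000 m³ / (3.1 × 10^-5 × 3.885 × 10^7 m²) = 31.55 m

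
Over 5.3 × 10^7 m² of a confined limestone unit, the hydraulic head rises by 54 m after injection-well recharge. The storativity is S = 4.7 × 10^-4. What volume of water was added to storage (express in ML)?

ΔV = S × A × Δh = 4.7 × 10^-4 × 5.3 × 10^7 m² × 54 m = 1.345 × 10^6 m³
ΔV = 1.345 × 10^6 m³ = 1345 ML

ΔV ≈ 1350 ML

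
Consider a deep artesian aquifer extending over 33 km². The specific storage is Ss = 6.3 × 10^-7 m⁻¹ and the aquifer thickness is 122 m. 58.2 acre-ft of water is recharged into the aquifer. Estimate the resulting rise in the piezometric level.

Δh ≈ 28.3 m

S = Ss × b = 6.3 × 10^-7 m⁻¹ × 122 m = 7.686 × 10^-5
A = 33 km² = 3.3 × 10^7 m²
ΔV = 58.2 acre-ft = 71790 m³
Δh = ΔV / (S × A) = 71790 m³ / (7.686 × 10^-5 × 3.3 × 10^7 m²) = 28.3 m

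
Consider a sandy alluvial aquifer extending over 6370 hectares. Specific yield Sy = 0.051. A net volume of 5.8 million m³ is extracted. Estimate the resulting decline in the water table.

A = 6370 hectares = 6.37 × 10^7 m²
ΔV = 5.8 million m³ = 5.8 × 10^6 m³
Δh = ΔV / (Sy × A) = 5.8 × 10^6 m³ / (0.051 × 6.37 × 10^7 m²) = 1.785 m

Δh ≈ 1.79 m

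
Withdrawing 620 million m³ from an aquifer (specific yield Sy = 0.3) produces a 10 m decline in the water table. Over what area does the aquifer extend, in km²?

ΔV = 620 million m³ = 6.2 × 10^8 m³
A = ΔV / (Sy × Δh) = 6.2 × 10^8 / (0.3 × 10) = 2.067 × 10^8 m²
A = 2.067 × 10^8 m² = 206.7 km²

A ≈ 207 km²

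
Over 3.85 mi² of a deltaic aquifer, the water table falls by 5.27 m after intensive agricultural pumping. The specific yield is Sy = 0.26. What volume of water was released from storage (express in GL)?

A = 3.85 mi² = 9.971 × 10^6 m²
ΔV = Sy × A × Δh = 0.26 × 9.971 × 10^6 m² × 5.27 m = 1.366 × 10^7 m³
ΔV = 1.366 × 10^7 m³ = 13.66 GL

ΔV ≈ 13.7 GL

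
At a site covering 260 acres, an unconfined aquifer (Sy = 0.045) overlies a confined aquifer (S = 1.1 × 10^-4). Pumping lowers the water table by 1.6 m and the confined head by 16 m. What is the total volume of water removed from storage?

A = 260 acres = 1.052 × 10^6 m²
Unconfined: ΔV_u = Sy × A × Δh_u = 0.045 × 1.052 × 10^6 × 1.6 = 75760 m³
Confined: ΔV_c = S × A × Δh_c = 1.1 × 10^-4 × 1.052 × 10^6 × 16 = 1852 m³
Total ΔV = 75760 + 1852 = 77610 m³

ΔV ≈ 77600 m³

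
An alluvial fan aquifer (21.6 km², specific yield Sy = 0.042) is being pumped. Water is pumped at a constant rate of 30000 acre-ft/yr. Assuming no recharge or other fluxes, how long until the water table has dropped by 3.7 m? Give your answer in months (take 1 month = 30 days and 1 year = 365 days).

t ≈ 1.1 months

A = 21.6 km² = 2.16 × 10^7 m²
ΔV = Sy × A × Δh = 0.042 × 2.16 × 10^7 × 3.7 = 3.357 × 10^6 m³
Q = 30000 acre-ft/yr = 1.014 × 10^5 m³/d
t = ΔV / Q = 3.357 × 10^6 m³ / 1.014 × 10^5 m³/d = 33.11 d
t = 33.11 d ≈ 1.104 months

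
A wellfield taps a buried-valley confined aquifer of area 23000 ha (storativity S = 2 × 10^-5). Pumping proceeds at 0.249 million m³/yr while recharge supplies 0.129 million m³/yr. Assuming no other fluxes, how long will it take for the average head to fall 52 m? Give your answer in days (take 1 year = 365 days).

t ≈ 728 days

A = 23000 ha = 2.3 × 10^8 m²
ΔV = S × A × Δh = 2 × 10^-5 × 2.3 × 10^8 × 52 = 2.392 × 10^5 m³
Net withdrawal = 0.249 − 0.129 = 0.12 million m³/yr = 328.8 m³/d
t = ΔV / Q = 2.392 × 10^5 m³ / 328.8 m³/d = 727.6 d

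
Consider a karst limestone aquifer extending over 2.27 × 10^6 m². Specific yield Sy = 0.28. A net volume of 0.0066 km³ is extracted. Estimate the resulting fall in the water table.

Δh ≈ 10.4 m

ΔV = 0.0066 km³ = 6.6 × 10^6 m³
Δh = ΔV / (Sy × A) = 6.6 × 10^6 m³ / (0.28 × 2.27 × 10^6 m²) = 10.38 m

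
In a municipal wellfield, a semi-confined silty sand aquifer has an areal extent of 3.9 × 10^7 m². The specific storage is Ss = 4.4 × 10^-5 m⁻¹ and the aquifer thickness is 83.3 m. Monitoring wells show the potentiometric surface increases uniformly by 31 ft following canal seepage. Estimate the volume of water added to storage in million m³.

S = Ss × b = 4.4 × 10^-5 m⁻¹ × 83.3 m = 3.665 × 10^-3
Δh = 31 ft = 9.449 m
ΔV = S × A × Δh = 0.003665 × 3.9 × 10^7 m² × 9.449 m = 1.351 × 10^6 m³
ΔV = 1.351 × 10^6 m³ = 1.351 million m³

ΔV ≈ 1.35 million m³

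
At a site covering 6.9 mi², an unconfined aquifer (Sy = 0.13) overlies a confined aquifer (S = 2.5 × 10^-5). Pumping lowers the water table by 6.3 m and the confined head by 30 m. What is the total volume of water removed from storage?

ΔV ≈ 1.46 × 10^7 m³

A = 6.9 mi² = 1.787 × 10^7 m²
Unconfined: ΔV_u = Sy × A × Δh_u = 0.13 × 1.787 × 10^7 × 6.3 = 1.464 × 10^7 m³
Confined: ΔV_c = S × A × Δh_c = 2.5 × 10^-5 × 1.787 × 10^7 × 30 = 13400 m³
Total ΔV = 1.464 × 10^7 + 13400 = 1.465 × 10^7 m³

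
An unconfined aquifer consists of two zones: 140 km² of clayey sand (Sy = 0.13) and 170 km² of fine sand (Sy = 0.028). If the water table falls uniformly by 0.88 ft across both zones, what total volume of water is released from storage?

ΔV ≈ 6.16 × 10^6 m³

A₁ = 140 km² = 1.4 × 10^8 m²; A₂ = 170 km² = 1.7 × 10^8 m²
Δh = 0.88 ft = 0.2682 m
ΔV₁ = 0.13 × 1.4 × 10^8 × 0.2682 = 4.882 × 10^6 m³
ΔV₂ = 0.028 × 1.7 × 10^8 × 0.2682 = 1.277 × 10^6 m³
ΔV = ΔV₁ + ΔV₂ = 6.158 × 10^6 m³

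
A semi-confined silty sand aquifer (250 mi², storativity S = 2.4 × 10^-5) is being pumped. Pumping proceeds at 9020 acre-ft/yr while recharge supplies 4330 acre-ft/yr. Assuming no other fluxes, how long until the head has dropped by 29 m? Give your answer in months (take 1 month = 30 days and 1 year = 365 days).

t ≈ 0.948 months

A = 250 mi² = 6.475 × 10^8 m²
ΔV = S × A × Δh = 2.4 × 10^-5 × 6.475 × 10^8 × 29 = 4.507 × 10^5 m³
Net withdrawal = 9020 − 4330 = 4690 acre-ft/yr = 15850 m³/d
t = ΔV / Q = 4.507 × 10^5 m³ / 15850 m³/d = 28.43 d
t = 28.43 d ≈ 0.9478 months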